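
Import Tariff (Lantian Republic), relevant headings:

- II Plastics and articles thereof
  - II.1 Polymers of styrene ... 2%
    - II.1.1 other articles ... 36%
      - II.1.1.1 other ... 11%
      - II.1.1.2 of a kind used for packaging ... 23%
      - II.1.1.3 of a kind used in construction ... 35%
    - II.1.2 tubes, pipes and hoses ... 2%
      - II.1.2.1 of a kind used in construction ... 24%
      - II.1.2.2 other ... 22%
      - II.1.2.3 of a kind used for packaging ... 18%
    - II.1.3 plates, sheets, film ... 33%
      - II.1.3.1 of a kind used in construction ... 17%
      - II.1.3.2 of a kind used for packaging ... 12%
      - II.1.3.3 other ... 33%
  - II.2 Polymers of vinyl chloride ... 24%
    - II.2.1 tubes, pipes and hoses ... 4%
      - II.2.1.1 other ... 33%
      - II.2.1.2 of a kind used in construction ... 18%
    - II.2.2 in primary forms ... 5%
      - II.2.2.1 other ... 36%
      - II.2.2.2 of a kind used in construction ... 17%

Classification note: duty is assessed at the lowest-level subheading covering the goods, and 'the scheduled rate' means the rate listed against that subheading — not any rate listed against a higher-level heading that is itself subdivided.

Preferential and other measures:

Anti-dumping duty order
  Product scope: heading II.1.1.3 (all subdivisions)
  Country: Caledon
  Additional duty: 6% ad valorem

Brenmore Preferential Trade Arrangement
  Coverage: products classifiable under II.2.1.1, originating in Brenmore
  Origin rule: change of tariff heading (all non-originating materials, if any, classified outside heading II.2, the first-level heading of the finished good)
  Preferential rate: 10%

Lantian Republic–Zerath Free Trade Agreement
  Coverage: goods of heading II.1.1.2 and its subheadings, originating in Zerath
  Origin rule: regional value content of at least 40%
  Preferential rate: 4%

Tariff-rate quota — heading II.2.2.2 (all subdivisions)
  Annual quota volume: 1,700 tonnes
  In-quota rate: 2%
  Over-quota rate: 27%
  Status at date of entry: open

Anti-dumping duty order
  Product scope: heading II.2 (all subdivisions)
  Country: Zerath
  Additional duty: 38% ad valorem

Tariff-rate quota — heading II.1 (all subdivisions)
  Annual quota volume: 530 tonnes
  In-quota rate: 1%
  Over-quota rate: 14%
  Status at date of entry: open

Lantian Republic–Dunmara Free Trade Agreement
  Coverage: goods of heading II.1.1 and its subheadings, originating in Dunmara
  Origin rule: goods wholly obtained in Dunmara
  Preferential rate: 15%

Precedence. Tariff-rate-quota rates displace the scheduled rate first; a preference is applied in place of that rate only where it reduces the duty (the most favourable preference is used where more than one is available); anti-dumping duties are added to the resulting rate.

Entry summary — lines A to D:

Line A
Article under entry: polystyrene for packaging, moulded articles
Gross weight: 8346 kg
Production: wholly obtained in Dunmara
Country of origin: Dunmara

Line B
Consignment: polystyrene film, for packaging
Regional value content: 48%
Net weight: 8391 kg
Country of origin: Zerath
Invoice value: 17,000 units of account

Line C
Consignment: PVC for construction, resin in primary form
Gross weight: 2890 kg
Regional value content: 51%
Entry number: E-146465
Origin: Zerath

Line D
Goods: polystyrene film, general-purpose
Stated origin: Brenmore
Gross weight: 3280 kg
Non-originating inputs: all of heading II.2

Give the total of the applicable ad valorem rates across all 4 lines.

Line A: polystyrene → II.1; moulded articles → II.1.1; for packaging → II.1.1.2. Scheduled 23%. quota on II.1 open → in-quota 1%; Dunmara agreement on II.1.1: wholly obtained → 15% available; preference 15% not lower than 1% → no reduction. → 1%.
Line B: polystyrene → II.1; film → II.1.3; for packaging → II.1.3.2. Scheduled 12%. quota on II.1 open → in-quota 1%; Zerath agreement on II.1.1.2: II.1.3.2 not covered. → 1%.
Line C: PVC → II.2; resin in primary form → II.2.2; for construction → II.2.2.2. Scheduled 17%. quota on II.2.2.2 open → in-quota 2%; Zerath agreement on II.1.1.2: II.2.2.2 not covered; anti-dumping (Zerath, II.2): +38%; total 2% + 38% = 40%. → 40%.
Line D: polystyrene → II.1; film → II.1.3; general-purpose → II.1.3.3. Scheduled 33%. quota on II.1 open → in-quota 1%; Brenmore agreement on II.2.1.1: II.1.3.3 not covered. → 1%.
Sum: 1% + 1% + 40% + 1% = 43%.

43%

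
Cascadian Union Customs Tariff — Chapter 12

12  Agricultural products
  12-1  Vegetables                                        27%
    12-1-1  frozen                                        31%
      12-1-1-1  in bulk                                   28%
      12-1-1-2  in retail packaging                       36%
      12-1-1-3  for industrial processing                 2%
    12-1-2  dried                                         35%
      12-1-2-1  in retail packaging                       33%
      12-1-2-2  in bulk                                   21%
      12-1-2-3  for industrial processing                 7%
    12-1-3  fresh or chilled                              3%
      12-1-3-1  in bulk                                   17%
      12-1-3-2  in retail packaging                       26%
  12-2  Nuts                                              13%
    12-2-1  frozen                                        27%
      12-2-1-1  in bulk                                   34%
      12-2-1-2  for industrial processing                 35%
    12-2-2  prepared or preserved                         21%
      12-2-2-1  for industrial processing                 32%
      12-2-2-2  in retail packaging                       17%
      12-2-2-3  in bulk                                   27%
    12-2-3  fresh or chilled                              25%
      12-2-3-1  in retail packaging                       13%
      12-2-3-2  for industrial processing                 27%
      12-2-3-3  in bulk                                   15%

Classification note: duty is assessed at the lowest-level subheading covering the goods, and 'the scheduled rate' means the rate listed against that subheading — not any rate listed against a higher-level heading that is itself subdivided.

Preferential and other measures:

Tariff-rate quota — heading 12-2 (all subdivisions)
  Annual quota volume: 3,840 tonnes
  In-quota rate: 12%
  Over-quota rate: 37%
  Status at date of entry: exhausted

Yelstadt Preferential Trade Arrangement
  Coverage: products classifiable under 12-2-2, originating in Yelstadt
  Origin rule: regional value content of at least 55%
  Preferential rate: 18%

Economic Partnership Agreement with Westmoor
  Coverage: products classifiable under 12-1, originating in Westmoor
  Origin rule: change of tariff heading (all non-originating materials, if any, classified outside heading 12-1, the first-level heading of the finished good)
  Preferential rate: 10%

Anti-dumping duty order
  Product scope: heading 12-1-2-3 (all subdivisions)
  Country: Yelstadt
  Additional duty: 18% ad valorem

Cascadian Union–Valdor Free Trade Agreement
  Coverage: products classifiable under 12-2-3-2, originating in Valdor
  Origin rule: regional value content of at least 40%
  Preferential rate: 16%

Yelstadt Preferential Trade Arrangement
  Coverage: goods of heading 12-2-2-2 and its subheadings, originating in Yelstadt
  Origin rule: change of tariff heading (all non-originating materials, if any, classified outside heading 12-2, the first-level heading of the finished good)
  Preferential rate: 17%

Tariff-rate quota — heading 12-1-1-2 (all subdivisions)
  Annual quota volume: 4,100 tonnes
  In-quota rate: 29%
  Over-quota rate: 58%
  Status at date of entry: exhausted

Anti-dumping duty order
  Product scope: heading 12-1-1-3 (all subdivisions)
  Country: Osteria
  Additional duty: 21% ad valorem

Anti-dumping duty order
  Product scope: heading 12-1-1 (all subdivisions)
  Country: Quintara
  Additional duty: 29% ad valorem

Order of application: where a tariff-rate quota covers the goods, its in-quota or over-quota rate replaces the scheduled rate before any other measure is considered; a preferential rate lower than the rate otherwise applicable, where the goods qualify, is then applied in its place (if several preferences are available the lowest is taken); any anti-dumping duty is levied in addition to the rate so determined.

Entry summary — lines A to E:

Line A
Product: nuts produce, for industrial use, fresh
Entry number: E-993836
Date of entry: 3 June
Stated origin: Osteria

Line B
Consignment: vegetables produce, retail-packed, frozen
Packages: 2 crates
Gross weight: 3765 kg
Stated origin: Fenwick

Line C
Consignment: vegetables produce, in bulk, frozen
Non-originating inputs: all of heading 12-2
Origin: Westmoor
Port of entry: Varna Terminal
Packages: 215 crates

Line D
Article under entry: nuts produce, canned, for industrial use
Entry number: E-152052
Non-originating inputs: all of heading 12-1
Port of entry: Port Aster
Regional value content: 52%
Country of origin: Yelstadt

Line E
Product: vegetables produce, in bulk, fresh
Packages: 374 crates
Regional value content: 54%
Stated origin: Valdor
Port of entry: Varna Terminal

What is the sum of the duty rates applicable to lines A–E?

159%

Line A: nuts → 12-2; fresh → 12-2-3; for industrial use → 12-2-3-2. Scheduled 27%. quota on 12-2 exhausted → over-quota 37%. → 37%.
Line B: vegetables → 12-1; frozen → 12-1-1; retail-packed → 12-1-1-2. Scheduled 36%. quota on 12-1-1-2 exhausted → over-quota 58%. → 58%.
Line C: vegetables → 12-1; frozen → 12-1-1; in bulk → 12-1-1-1. Scheduled 28%. Westmoor agreement on 12-1: CTH met → 10% available; preferential 10%. → 10%.
Line D: nuts → 12-2; canned → 12-2-2; for industrial use → 12-2-2-1. Scheduled 32%. quota on 12-2 exhausted → over-quota 37%; Yelstadt agreement on 12-2-2: RVC < 55%; Yelstadt agreement on 12-2-2-2: 12-2-2-1 not covered. → 37%.
Line E: vegetables → 12-1; fresh → 12-1-3; in bulk → 12-1-3-1. Scheduled 17%. Valdor agreement on 12-2-3-2: 12-1-3-1 not covered. → 17%.
Sum: 37% + 58% + 10% + 37% + 17% = 159%.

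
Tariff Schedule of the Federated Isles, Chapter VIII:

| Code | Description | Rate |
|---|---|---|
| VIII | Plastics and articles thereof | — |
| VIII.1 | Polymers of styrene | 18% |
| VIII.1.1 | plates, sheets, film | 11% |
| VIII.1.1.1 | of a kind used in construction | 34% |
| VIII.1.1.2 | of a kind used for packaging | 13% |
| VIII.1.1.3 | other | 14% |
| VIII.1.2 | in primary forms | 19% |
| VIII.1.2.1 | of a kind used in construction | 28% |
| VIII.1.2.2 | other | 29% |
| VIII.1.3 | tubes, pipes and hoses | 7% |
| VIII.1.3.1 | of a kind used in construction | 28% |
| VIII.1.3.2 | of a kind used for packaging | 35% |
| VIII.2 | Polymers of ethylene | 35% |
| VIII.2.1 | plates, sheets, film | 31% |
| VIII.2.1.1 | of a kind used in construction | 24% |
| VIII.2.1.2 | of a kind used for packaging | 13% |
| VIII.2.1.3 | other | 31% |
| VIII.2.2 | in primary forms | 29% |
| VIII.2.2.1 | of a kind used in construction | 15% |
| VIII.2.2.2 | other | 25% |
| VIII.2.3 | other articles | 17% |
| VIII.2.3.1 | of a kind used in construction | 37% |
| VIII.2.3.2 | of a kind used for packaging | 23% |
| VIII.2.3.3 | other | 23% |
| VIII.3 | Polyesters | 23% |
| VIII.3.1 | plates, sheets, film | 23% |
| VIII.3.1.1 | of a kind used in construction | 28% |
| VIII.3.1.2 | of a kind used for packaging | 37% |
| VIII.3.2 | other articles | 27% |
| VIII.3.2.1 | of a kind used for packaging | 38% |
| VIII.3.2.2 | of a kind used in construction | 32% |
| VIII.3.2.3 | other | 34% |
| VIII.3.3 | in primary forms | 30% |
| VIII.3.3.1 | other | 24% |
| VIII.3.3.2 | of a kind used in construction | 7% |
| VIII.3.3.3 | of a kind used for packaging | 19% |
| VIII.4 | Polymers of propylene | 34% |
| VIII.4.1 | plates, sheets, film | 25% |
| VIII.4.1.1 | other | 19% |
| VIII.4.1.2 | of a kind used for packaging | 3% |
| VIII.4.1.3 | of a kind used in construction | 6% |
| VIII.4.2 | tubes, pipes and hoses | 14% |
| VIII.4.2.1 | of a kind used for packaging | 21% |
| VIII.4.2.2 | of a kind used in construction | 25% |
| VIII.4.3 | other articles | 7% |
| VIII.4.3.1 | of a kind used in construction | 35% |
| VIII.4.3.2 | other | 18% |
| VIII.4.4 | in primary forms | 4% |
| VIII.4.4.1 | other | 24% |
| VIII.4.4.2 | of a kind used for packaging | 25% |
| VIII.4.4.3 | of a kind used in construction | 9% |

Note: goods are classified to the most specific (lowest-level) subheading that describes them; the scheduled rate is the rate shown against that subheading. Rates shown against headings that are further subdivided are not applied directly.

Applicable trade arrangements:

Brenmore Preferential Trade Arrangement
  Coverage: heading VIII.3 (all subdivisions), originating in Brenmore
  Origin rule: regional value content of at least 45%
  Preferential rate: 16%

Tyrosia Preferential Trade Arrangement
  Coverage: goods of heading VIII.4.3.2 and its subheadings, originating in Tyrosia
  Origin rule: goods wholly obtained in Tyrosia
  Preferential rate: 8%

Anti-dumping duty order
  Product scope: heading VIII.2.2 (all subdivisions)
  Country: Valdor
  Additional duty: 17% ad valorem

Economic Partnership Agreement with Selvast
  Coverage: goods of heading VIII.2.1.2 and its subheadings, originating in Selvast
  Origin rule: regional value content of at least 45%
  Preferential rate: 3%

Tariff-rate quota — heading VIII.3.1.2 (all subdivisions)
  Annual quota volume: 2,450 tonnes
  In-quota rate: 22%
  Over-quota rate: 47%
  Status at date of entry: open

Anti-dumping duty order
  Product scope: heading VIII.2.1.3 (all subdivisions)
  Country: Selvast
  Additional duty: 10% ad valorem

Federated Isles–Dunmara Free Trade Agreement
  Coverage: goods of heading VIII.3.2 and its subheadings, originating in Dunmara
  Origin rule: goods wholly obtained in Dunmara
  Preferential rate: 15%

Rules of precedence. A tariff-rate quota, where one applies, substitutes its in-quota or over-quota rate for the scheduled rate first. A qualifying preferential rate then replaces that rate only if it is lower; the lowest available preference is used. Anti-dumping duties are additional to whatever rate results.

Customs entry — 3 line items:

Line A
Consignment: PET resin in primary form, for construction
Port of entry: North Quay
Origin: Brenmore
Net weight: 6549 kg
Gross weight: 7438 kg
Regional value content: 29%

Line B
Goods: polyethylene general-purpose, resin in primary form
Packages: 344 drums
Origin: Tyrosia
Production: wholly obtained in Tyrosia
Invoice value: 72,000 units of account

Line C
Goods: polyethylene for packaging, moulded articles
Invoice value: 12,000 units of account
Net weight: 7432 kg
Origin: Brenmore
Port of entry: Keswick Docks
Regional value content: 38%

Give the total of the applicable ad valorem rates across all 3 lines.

Line A: PET → VIII.3; resin in primary form → VIII.3.3; for construction → VIII.3.3.2. Scheduled 7%. Brenmore agreement on VIII.3: RVC < 45%. → 7%.
Line B: polyethylene → VIII.2; resin in primary form → VIII.2.2; general-purpose → VIII.2.2.2. Scheduled 25%. Tyrosia agreement on VIII.4.3.2: VIII.2.2.2 not covered. → 25%.
Line C: polyethylene → VIII.2; moulded articles → VIII.2.3; for packaging → VIII.2.3.2. Scheduled 23%. Brenmore agreement on VIII.3: VIII.2.3.2 not covered. → 23%.
Sum: 7% + 25% + 23% = 55%.

55%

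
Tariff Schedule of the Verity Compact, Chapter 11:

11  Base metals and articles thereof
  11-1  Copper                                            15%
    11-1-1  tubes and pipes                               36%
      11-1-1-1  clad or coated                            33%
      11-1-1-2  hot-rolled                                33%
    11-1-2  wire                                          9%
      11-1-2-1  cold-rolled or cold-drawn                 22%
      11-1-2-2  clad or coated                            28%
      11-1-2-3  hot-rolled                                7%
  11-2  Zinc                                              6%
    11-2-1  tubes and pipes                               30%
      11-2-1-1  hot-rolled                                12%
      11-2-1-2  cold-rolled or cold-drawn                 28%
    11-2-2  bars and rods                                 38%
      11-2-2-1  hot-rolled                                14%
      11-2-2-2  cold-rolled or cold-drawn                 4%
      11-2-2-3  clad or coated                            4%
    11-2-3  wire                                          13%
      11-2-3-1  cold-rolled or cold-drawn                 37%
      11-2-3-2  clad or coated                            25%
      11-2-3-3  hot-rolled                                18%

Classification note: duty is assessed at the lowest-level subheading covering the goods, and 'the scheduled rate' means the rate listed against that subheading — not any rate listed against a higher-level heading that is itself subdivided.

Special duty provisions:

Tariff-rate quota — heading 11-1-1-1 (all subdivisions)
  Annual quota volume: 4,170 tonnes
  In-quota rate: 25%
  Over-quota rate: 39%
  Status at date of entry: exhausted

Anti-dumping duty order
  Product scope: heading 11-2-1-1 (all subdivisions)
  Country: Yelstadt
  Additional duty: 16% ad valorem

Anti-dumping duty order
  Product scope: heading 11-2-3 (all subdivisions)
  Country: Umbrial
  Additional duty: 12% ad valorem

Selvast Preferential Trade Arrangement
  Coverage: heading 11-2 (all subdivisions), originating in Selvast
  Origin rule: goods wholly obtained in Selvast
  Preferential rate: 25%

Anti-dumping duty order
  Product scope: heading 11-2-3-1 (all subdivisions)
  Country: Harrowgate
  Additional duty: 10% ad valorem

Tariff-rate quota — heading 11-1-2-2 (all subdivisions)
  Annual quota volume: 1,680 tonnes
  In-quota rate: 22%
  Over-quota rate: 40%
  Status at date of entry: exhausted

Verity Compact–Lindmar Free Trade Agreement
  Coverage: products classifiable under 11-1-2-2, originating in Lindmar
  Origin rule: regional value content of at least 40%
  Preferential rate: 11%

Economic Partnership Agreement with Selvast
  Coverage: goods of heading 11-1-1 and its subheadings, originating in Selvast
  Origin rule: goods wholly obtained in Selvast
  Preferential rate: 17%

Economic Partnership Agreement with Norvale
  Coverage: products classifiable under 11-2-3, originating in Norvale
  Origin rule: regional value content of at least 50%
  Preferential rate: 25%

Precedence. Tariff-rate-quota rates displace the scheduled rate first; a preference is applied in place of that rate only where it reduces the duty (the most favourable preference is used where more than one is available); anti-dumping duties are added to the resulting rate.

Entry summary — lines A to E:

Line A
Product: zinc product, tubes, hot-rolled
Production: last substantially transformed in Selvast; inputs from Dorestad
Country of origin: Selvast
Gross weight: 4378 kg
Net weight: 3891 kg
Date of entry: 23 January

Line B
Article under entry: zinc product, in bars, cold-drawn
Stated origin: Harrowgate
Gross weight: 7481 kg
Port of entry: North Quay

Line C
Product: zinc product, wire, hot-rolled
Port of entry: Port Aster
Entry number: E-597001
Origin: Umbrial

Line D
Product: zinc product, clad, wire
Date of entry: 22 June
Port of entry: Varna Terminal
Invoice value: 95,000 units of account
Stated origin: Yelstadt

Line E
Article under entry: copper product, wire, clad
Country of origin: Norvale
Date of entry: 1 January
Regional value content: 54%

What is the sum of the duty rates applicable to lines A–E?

111%

Line A: zinc → 11-2; tubes → 11-2-1; hot-rolled → 11-2-1-1. Scheduled 12%. Selvast agreement on 11-2: not wholly obtained; Selvast agreement on 11-1-1: 11-2-1-1 not covered. → 12%.
Line B: zinc → 11-2; in bars → 11-2-2; cold-drawn → 11-2-2-2. Scheduled 4%. No special measure applies. → 4%.
Line C: zinc → 11-2; wire → 11-2-3; hot-rolled → 11-2-3-3. Scheduled 18%. anti-dumping (Umbrial, 11-2-3): +12%; total 18% + 12% = 30%. → 30%.
Line D: zinc → 11-2; wire → 11-2-3; clad → 11-2-3-2. Scheduled 25%. No special measure applies. → 25%.
Line E: copper → 11-1; wire → 11-1-2; clad → 11-1-2-2. Scheduled 28%. quota on 11-1-2-2 exhausted → over-quota 40%; Norvale agreement on 11-2-3: 11-1-2-2 not covered. → 40%.
Sum: 12% + 4% + 30% + 25% + 40% = 111%.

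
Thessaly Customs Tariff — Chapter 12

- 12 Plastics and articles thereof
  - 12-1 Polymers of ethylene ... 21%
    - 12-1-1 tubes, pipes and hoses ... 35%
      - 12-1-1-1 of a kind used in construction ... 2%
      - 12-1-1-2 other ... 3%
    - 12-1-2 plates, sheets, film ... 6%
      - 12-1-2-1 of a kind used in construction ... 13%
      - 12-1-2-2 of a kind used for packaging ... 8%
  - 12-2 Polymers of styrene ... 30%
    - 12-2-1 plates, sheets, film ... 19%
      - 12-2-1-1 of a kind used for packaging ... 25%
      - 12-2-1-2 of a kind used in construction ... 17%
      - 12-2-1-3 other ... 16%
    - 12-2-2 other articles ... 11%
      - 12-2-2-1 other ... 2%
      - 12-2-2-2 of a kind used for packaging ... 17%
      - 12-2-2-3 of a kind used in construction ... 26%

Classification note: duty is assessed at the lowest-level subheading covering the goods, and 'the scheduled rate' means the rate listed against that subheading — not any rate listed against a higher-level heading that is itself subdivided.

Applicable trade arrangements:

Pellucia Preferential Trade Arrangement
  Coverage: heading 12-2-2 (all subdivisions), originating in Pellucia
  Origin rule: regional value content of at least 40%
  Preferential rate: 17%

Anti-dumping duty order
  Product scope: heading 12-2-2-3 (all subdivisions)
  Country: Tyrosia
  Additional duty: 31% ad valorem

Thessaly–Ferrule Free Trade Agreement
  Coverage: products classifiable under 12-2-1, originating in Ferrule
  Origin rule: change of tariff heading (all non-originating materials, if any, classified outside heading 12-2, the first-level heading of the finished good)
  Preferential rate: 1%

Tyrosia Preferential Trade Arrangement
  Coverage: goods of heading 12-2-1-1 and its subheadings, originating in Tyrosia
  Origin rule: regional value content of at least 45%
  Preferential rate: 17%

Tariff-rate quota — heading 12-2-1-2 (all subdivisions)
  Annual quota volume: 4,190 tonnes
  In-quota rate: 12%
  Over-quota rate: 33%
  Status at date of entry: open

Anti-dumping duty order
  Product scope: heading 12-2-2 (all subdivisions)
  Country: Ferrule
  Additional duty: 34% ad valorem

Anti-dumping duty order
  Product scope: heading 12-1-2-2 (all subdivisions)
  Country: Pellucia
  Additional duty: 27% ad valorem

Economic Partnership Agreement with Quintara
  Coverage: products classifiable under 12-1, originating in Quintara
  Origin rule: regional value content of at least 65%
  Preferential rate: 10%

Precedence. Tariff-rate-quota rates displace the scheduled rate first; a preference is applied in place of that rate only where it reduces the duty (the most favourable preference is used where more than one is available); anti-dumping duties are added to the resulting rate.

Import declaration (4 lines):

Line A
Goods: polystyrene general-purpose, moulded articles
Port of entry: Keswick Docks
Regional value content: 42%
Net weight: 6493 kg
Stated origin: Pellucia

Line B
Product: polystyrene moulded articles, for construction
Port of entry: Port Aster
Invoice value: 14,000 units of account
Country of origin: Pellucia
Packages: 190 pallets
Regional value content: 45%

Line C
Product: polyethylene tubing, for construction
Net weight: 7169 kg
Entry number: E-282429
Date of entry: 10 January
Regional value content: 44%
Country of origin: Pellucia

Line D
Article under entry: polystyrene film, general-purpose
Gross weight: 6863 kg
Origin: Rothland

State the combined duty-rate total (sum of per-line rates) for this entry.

Line A: polystyrene → 12-2; moulded articles → 12-2-2; general-purpose → 12-2-2-1. Scheduled 2%. Pellucia agreement on 12-2-2: RVC ≥ 40% → 17% available; preference 17% not lower than 2% → no reduction. → 2%.
Line B: polystyrene → 12-2; moulded articles → 12-2-2; for construction → 12-2-2-3. Scheduled 26%. Pellucia agreement on 12-2-2: RVC ≥ 40% → 17% available; preferential 17%. → 17%.
Line C: polyethylene → 12-1; tubing → 12-1-1; for construction → 12-1-1-1. Scheduled 2%. Pellucia agreement on 12-2-2: 12-1-1-1 not covered. → 2%.
Line D: polystyrene → 12-2; film → 12-2-1; general-purpose → 12-2-1-3. Scheduled 16%. No special measure applies. → 16%.
Sum: 2% + 17% + 2% + 16% = 37%.

37%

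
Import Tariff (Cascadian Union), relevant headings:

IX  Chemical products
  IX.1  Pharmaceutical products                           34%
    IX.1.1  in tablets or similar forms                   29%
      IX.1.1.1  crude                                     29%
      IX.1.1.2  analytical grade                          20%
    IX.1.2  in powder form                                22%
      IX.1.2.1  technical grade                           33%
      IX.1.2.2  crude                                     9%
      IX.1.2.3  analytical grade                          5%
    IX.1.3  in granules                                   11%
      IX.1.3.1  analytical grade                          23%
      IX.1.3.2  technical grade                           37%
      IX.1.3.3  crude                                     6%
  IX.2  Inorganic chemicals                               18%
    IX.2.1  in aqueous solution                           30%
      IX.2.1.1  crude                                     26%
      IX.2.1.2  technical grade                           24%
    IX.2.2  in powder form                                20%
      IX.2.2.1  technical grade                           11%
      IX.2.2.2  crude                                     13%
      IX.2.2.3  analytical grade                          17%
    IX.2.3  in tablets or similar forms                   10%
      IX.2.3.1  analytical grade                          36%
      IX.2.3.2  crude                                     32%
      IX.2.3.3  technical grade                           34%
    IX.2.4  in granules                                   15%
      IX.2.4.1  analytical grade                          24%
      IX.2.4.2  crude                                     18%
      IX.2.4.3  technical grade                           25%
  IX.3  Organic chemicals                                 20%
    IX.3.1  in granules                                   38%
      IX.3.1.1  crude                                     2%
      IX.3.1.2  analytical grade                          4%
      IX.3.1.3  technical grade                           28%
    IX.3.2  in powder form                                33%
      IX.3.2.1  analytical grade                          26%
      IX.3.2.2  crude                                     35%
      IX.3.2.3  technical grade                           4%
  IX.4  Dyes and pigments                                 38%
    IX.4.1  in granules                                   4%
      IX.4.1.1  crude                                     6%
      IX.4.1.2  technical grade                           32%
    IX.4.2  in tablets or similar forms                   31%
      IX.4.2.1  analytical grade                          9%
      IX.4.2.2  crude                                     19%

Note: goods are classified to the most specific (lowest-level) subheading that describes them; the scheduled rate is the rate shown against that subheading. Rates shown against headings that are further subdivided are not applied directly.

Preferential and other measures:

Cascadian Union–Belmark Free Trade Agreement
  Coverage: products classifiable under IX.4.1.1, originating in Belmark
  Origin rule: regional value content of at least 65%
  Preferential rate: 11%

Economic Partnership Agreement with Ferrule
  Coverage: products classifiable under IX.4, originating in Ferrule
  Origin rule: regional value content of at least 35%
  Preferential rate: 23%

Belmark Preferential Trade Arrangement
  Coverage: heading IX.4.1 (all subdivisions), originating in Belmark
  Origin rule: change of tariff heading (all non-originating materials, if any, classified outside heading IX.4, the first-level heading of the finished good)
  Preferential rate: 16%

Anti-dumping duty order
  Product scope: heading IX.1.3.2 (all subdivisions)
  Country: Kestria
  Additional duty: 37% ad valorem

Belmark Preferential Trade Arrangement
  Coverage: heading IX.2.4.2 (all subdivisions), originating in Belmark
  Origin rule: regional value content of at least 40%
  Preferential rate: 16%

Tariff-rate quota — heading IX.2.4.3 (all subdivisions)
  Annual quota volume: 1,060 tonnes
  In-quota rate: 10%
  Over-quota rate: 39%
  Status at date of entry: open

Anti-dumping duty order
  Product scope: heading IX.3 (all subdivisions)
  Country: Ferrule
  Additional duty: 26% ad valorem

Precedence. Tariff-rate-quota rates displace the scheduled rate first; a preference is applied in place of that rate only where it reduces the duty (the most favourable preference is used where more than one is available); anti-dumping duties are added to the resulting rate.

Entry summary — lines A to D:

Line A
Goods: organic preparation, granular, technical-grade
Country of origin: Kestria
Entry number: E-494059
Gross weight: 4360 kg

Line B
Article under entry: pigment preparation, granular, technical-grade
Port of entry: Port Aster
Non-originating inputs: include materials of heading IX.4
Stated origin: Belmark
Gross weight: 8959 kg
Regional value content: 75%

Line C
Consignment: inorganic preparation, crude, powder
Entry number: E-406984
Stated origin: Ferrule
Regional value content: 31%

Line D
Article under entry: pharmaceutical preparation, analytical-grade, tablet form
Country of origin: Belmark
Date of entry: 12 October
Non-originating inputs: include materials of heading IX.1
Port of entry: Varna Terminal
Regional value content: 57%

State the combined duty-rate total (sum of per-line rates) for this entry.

Line A: organic → IX.3; granular → IX.3.1; technical-grade → IX.3.1.3. Scheduled 28%. No special measure applies. → 28%.
Line B: pigment → IX.4; granular → IX.4.1; technical-grade → IX.4.1.2. Scheduled 32%. Belmark agreement on IX.4.1.1: IX.4.1.2 not covered; Belmark agreement on IX.4.1: CTH not met; Belmark agreement on IX.2.4.2: IX.4.1.2 not covered. → 32%.
Line C: inorganic → IX.2; powder → IX.2.2; crude → IX.2.2.2. Scheduled 13%. Ferrule agreement on IX.4: IX.2.2.2 not covered. → 13%.
Line D: pharmaceutical → IX.1; tablet form → IX.1.1; analytical-grade → IX.1.1.2. Scheduled 20%. Belmark agreement on IX.4.1.1: IX.1.1.2 not covered; Belmark agreement on IX.4.1: IX.1.1.2 not covered; Belmark agreement on IX.2.4.2: IX.1.1.2 not covered. → 20%.
Sum: 28% + 32% + 13% + 20% = 93%.

93%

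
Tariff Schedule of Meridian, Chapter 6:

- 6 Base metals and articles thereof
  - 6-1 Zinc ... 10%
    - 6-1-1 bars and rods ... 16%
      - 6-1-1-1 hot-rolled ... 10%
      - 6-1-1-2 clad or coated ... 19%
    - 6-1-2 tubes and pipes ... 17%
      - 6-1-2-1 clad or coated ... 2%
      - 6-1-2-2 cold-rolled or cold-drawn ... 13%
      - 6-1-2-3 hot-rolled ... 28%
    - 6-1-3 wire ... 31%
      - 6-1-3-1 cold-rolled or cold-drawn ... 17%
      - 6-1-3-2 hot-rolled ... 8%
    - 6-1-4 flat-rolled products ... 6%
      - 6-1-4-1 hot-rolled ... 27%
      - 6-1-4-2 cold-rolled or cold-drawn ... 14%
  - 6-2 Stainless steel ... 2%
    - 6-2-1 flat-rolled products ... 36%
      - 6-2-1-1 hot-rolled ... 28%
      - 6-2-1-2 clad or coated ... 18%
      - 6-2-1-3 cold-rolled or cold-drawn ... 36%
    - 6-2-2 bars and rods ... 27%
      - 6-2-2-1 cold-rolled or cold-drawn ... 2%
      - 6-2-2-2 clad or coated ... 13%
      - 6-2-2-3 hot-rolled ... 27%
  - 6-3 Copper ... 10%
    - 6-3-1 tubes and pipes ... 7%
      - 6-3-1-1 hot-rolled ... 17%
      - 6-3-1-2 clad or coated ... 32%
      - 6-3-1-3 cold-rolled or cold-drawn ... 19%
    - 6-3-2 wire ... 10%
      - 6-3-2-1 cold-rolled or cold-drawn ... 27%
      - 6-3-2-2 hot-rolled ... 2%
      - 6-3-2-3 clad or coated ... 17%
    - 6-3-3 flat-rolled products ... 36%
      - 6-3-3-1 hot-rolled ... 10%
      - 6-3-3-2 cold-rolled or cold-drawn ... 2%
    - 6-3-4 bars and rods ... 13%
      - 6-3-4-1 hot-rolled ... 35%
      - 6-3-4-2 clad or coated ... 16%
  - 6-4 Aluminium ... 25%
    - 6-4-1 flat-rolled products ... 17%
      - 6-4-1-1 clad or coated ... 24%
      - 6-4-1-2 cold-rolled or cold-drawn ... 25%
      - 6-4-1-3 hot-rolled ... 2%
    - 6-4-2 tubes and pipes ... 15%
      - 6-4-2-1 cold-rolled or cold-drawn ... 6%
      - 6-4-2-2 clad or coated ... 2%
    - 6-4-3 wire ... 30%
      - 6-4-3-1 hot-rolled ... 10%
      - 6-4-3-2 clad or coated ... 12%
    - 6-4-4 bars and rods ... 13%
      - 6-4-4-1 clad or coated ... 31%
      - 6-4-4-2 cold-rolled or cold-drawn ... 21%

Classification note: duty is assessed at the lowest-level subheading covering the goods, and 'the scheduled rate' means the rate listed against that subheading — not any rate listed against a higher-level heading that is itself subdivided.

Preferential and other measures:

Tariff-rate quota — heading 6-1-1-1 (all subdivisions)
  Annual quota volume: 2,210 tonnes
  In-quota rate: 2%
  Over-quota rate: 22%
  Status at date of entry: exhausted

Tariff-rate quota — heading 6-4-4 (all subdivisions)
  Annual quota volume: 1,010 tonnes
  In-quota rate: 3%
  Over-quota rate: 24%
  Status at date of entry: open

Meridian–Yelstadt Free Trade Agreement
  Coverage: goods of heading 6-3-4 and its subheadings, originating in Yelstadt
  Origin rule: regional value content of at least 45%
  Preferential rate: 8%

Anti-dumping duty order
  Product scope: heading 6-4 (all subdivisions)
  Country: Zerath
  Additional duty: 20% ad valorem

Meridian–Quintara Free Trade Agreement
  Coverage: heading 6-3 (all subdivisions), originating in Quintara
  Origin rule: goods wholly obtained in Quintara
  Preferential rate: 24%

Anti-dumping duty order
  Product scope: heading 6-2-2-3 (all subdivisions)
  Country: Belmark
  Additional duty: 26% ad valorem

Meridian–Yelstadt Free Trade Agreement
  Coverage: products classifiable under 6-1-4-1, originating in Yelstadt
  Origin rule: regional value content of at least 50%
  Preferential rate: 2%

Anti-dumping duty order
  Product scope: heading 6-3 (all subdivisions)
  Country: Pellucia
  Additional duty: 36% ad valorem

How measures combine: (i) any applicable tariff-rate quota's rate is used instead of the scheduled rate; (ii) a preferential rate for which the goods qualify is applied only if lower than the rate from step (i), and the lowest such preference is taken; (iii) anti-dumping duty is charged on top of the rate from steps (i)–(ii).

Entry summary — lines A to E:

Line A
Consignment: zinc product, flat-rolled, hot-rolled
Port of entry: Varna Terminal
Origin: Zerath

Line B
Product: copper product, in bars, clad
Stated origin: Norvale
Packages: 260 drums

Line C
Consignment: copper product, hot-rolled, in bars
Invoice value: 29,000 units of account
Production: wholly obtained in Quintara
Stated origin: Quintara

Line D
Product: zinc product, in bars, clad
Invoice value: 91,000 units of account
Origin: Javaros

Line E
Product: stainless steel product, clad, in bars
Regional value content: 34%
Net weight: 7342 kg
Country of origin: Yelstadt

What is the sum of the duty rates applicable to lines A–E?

Line A: zinc → 6-1; flat-rolled → 6-1-4; hot-rolled → 6-1-4-1. Scheduled 27%. No special measure applies. → 27%.
Line B: copper → 6-3; in bars → 6-3-4; clad → 6-3-4-2. Scheduled 16%. No special measure applies. → 16%.
Line C: copper → 6-3; in bars → 6-3-4; hot-rolled → 6-3-4-1. Scheduled 35%. Quintara agreement on 6-3: wholly obtained → 24% available; preferential 24%. → 24%.
Line D: zinc → 6-1; in bars → 6-1-1; clad → 6-1-1-2. Scheduled 19%. No special measure applies. → 19%.
Line E: stainless steel → 6-2; in bars → 6-2-2; clad → 6-2-2-2. Scheduled 13%. Yelstadt agreement on 6-3-4: 6-2-2-2 not covered; Yelstadt agreement on 6-1-4-1: 6-2-2-2 not covered. → 13%.
Sum: 27% + 16% + 24% + 19% + 13% = 99%.

99%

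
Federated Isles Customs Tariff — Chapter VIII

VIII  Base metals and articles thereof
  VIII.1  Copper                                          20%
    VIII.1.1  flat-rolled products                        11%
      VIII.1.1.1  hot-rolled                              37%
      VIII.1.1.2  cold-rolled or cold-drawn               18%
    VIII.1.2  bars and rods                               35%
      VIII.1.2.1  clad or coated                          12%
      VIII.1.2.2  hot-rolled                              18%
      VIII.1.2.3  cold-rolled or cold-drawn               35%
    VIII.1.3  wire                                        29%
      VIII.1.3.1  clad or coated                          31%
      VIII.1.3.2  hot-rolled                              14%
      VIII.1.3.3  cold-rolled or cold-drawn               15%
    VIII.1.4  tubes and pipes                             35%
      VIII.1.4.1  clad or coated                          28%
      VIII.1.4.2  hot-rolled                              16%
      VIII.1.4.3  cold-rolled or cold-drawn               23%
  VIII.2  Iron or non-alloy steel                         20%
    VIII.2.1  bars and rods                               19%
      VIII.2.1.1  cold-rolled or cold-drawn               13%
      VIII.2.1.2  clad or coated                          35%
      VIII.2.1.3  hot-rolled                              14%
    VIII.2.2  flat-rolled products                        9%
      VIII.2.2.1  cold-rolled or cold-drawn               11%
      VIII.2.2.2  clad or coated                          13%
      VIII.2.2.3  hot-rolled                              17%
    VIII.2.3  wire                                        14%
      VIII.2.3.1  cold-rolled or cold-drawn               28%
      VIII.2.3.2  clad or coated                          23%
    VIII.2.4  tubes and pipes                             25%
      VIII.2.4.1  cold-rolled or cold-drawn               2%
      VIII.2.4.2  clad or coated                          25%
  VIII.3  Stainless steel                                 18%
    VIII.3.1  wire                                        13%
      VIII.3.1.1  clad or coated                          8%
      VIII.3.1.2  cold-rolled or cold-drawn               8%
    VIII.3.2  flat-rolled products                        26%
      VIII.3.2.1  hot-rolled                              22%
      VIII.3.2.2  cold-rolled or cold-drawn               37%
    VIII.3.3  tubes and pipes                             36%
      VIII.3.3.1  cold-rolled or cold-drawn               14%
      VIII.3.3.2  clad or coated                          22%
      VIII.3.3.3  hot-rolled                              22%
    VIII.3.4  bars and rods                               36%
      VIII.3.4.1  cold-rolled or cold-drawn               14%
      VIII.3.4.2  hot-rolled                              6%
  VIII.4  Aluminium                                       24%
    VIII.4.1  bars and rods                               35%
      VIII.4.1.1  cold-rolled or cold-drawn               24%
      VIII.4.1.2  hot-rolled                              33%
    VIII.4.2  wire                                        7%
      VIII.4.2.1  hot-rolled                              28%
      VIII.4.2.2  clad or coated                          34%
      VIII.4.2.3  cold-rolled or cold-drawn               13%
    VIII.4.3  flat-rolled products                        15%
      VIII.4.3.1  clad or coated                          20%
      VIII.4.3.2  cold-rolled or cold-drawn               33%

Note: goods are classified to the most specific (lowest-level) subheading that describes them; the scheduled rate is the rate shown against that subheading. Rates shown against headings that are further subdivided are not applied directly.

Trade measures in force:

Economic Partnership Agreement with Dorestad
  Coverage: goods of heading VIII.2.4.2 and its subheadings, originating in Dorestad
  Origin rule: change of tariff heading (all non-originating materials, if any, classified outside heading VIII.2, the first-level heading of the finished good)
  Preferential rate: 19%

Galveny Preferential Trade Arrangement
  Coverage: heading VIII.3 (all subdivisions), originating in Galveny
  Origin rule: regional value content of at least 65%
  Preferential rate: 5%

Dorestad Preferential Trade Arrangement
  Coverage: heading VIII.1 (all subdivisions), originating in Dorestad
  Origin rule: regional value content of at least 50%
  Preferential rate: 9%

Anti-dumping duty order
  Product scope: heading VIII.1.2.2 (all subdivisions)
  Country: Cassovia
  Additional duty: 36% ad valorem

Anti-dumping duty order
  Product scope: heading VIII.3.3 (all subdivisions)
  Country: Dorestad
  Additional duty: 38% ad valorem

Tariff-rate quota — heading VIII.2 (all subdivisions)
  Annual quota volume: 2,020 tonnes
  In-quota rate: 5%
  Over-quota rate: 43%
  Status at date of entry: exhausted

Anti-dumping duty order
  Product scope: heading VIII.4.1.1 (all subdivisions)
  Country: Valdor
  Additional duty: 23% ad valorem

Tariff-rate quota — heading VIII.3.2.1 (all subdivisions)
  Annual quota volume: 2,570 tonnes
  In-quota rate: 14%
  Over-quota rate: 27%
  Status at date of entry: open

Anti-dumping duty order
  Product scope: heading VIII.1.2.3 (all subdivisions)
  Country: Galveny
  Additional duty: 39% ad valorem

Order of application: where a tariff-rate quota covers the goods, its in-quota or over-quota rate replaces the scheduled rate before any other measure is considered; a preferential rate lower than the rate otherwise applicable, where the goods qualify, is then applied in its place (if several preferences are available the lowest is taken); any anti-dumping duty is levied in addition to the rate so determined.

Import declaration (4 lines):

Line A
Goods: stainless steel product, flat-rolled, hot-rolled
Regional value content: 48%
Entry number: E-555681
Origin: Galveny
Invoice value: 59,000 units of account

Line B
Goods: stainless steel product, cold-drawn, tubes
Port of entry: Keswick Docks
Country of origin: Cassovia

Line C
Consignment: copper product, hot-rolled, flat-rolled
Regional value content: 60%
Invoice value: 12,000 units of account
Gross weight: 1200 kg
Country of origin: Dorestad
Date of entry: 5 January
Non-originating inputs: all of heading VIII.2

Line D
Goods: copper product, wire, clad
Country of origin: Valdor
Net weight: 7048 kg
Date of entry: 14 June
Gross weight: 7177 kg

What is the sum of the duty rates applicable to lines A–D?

Line A: stainless steel → VIII.3; flat-rolled → VIII.3.2; hot-rolled → VIII.3.2.1. Scheduled 22%. quota on VIII.3.2.1 open → in-quota 14%; Galveny agreement on VIII.3: RVC < 65%. → 14%.
Line B: stainless steel → VIII.3; tubes → VIII.3.3; cold-drawn → VIII.3.3.1. Scheduled 14%. No special measure applies. → 14%.
Line C: copper → VIII.1; flat-rolled → VIII.1.1; hot-rolled → VIII.1.1.1. Scheduled 37%. Dorestad agreement on VIII.2.4.2: VIII.1.1.1 not covered; Dorestad agreement on VIII.1: RVC ≥ 50% → 9% available; preferential 9%. → 9%.
Line D: copper → VIII.1; wire → VIII.1.3; clad → VIII.1.3.1. Scheduled 31%. No special measure applies. → 31%.
Sum: 14% + 14% + 9% + 31% = 68%.

68%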